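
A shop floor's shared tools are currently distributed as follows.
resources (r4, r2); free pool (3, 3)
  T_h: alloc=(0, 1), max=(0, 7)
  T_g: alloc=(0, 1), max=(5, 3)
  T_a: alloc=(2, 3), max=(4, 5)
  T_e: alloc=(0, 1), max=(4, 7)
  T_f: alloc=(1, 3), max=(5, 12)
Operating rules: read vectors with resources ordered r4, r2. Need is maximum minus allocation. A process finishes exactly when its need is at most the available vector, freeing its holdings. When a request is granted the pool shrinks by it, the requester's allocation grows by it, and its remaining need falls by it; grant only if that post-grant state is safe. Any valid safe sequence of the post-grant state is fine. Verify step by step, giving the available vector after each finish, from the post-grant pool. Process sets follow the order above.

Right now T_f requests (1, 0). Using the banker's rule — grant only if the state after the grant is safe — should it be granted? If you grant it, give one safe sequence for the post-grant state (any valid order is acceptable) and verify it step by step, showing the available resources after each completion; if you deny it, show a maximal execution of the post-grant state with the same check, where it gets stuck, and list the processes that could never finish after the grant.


DENY. Granting would leave the state unsafe.
Key observation: after T_a, T_h, T_e the pool peaks at (4, 8), and each blocked process is short somewhere: T_g on r4; T_f on r2.
After a pretend grant, a maximal execution: T_a, T_h, T_e — then nothing else fits. Verifying each step:
  pool = (2, 3)
  T_a: need (2, 2) fits (2, 3); releases (2, 3), pool now (4, 6)
  T_h: need (0, 6) fits (4, 6); releases (0, 1), pool now (4, 7)
  T_e: need (4, 6) fits (4, 7); releases (0, 1), pool now (4, 8)
  T_g still needs (5, 2) but only (4, 8) is free — short on r4
  T_f still needs (3, 9) but only (4, 8) is free — short on r2
Processes that could never finish after the grant: T_g and T_f.


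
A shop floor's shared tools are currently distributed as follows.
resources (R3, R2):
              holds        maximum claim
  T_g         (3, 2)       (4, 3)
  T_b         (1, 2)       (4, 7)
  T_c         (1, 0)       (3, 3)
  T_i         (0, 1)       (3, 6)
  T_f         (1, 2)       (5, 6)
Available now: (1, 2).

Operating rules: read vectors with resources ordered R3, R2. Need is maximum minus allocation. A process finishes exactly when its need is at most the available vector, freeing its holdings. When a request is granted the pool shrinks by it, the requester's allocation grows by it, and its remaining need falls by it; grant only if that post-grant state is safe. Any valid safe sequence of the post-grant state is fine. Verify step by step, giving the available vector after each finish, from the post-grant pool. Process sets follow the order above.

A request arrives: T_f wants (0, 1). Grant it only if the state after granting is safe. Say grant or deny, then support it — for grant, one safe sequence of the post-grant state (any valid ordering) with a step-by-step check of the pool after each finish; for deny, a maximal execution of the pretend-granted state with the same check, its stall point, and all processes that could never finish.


GRANT — the state after the grant stays safe, e.g. via T_g, T_f, T_b, T_c, T_i.
Key observation: even at the reduced pool (1, 1), T_g fits immediately, so safety survives the grant.
Check on the post-grant state, step by step:
  pool = (1, 1)
  T_g needs (1, 1) <= (1, 1) -> finishes; pool += (3, 2) = (4, 3)
  T_f needs (4, 3) <= (4, 3) -> finishes; pool += (1, 3) = (5, 6)
  T_b needs (3, 5) <= (5, 6) -> finishes; pool += (1, 2) = (6, 8)
  T_c needs (2, 3) <= (6, 8) -> finishes; pool += (1, 0) = (7, 8)
  T_i needs (3, 5) <= (7, 8) -> finishes; pool += (0, 1) = (7, 9)


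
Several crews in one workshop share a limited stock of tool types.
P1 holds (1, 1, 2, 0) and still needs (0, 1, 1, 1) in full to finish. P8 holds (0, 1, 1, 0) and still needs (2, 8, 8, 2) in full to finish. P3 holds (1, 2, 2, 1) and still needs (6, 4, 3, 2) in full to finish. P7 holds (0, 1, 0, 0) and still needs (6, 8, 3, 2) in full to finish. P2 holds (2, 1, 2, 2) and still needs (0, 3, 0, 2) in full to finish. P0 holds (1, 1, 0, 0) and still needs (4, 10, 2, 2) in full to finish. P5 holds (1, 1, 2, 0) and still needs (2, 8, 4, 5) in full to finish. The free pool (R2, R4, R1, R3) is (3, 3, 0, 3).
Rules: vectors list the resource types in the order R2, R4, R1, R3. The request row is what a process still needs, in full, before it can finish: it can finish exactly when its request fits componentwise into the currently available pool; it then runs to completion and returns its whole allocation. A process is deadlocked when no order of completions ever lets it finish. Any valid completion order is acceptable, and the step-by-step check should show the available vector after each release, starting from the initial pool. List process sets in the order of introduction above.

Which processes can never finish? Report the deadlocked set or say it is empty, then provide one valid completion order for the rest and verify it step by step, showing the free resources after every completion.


The deadlocked set is P8, P7, P0 and P5.
Key observation: R4 is the bottleneck — with P2, P1, P3 done the pool holds (7, 7, 6, 6), short of every remaining need.
One completion order for the rest: P2, P1, P3. Walking it through:
  pool = (3, 3, 0, 3)
  P2: need (0, 3, 0, 2) fits (3, 3, 0, 3); releases (2, 1, 2, 2), pool now (5, 4, 2, 5)
  P1: need (0, 1, 1, 1) fits (5, 4, 2, 5); releases (1, 1, 2, 0), pool now (6, 5, 4, 5)
  P3: need (6, 4, 3, 2) fits (6, 5, 4, 5); releases (1, 2, 2, 1), pool now (7, 7, 6, 6)
The blocked processes can never fit:
  blocked: P8 wants (2, 8, 8, 2), pool (7, 7, 6, 6) — not enough R4 and R1
  blocked: P7 wants (6, 8, 3, 2), pool (7, 7, 6, 6) — not enough R4
  blocked: P0 wants (4, 10, 2, 2), pool (7, 7, 6, 6) — not enough R4
  blocked: P5 wants (2, 8, 4, 5), pool (7, 7, 6, 6) — not enough R4


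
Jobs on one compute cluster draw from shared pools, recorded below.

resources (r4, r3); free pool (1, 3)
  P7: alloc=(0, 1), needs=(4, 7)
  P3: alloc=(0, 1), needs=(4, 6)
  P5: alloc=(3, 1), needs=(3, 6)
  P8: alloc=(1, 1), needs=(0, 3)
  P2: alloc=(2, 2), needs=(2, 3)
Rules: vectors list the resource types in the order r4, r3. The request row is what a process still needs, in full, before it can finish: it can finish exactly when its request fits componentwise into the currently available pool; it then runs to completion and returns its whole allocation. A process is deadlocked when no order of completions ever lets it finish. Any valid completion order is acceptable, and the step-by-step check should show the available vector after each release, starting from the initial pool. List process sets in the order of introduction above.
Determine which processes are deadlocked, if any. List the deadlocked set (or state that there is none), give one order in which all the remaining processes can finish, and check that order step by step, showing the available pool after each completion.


Nothing here is deadlocked.
Key observation: P8 fits the free pool immediately, and its release cascades until everyone finishes.
One completion order for the rest: P8, P2, P3, P5, P7. Verifying each step:
  pool = (1, 3)
  P8: need (0, 3) fits (1, 3); releases (1, 1), pool now (2, 4)
  P2: need (2, 3) fits (2, 4); releases (2, 2), pool now (4, 6)
  P3: need (4, 6) fits (4, 6); releases (0, 1), pool now (4, 7)
  P5: need (3, 6) fits (4, 7); releases (3, 1), pool now (7, 8)
  P7: need (4, 7) fits (7, 8); releases (0, 1), pool now (7, 9)


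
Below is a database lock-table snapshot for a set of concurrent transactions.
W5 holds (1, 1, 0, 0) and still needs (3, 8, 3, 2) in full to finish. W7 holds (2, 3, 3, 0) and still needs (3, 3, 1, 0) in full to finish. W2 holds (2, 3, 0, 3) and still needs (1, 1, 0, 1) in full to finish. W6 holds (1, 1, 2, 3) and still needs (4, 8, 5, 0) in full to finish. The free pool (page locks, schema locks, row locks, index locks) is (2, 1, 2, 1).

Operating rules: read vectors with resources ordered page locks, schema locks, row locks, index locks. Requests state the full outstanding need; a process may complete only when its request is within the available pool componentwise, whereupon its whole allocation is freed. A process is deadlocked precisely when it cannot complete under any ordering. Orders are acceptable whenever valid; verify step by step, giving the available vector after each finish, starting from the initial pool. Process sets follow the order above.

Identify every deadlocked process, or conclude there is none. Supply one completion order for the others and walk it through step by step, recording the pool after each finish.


Deadlocked set: W5 and W6.
Key observation: after W2, W7 complete, (6, 7, 5, 4) is the best the pool ever gets, yet each leftover process wants more schema locks.
The rest can finish in the order W2, W7. Step-by-step check:
  pool = (2, 1, 2, 1)
  run W2 (needs (1, 1, 0, 1), free (2, 1, 2, 1)); after release of (2, 3, 0, 3) the pool is (4, 4, 2, 4)
  run W7 (needs (3, 3, 1, 0), free (4, 4, 2, 4)); after release of (2, 3, 3, 0) the pool is (6, 7, 5, 4)
The blocked processes can never fit:
  W5 cannot run: need (3, 8, 3, 2) vs free (6, 7, 5, 4) (insufficient schema locks)
  W6 cannot run: need (4, 8, 5, 0) vs free (6, 7, 5, 4) (insufficient schema locks)


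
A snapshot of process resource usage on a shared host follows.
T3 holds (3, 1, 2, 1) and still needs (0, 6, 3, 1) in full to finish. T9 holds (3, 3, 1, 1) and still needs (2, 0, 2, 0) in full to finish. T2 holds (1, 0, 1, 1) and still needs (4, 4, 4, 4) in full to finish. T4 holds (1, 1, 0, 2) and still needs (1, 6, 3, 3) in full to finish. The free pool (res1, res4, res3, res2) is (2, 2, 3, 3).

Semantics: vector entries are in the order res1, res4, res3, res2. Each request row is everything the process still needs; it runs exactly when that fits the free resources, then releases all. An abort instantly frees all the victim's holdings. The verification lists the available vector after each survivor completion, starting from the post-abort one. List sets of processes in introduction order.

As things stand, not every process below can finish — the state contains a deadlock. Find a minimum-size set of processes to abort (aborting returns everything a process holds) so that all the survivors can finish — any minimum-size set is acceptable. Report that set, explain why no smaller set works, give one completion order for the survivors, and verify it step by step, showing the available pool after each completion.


Abort T3.
Key observation: no ordering could ever have run T4 before the abort of T3; with (3, 1, 2, 1) back in the pool it fits at step 2.
Minimality: the empty abort set fails — the state is deadlocked as it stands.
Survivors finish in the order: T9, T4, T2. Verifying each step (pool after the aborts first):
  pool = (5, 3, 5, 4)
  T9: need (2, 0, 2, 0) fits (5, 3, 5, 4); releases (3, 3, 1, 1), pool now (8, 6, 6, 5)
  T4: need (1, 6, 3, 3) fits (8, 6, 6, 5); releases (1, 1, 0, 2), pool now (9, 7, 6, 7)
  T2: need (4, 4, 4, 4) fits (9, 7, 6, 7); releases (1, 0, 1, 1), pool now (10, 7, 7, 8)


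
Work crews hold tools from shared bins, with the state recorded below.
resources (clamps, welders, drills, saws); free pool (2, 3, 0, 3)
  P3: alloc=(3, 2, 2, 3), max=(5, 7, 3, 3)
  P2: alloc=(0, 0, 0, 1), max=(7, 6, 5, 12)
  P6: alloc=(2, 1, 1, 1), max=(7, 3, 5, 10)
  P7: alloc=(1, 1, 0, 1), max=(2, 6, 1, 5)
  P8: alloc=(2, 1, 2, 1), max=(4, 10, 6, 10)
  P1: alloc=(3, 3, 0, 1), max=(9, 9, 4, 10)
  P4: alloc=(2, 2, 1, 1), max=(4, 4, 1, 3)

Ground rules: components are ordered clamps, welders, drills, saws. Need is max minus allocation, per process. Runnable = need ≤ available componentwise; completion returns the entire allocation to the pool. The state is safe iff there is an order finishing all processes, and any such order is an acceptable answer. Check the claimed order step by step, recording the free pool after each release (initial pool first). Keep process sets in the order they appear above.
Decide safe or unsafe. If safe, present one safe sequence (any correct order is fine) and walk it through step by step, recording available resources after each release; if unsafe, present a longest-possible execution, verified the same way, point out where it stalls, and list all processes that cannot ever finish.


UNSAFE.
Key observation: once P4, P7, P3 finish, the pool peaks at (8, 8, 3, 8) — and every remaining process still needs more drills than that.
A maximal execution: P4, P7, P3 — then nothing else fits. Walking it through:
  pool = (2, 3, 0, 3)
  P4 needs (2, 2, 0, 2) <= (2, 3, 0, 3) -> finishes; pool += (2, 2, 1, 1) = (4, 5, 1, 4)
  P7 needs (1, 5, 1, 4) <= (4, 5, 1, 4) -> finishes; pool += (1, 1, 0, 1) = (5, 6, 1, 5)
  P3 needs (2, 5, 1, 0) <= (5, 6, 1, 5) -> finishes; pool += (3, 2, 2, 3) = (8, 8, 3, 8)
  P2 cannot run: need (7, 6, 5, 11) vs free (8, 8, 3, 8) (insufficient drills and saws)
  P6 cannot run: need (5, 2, 4, 9) vs free (8, 8, 3, 8) (insufficient drills and saws)
  P8 cannot run: need (2, 9, 4, 9) vs free (8, 8, 3, 8) (insufficient welders, drills and saws)
  P1 cannot run: need (6, 6, 4, 9) vs free (8, 8, 3, 8) (insufficient drills and saws)
Processes that can never finish: P2, P6, P8 and P1.


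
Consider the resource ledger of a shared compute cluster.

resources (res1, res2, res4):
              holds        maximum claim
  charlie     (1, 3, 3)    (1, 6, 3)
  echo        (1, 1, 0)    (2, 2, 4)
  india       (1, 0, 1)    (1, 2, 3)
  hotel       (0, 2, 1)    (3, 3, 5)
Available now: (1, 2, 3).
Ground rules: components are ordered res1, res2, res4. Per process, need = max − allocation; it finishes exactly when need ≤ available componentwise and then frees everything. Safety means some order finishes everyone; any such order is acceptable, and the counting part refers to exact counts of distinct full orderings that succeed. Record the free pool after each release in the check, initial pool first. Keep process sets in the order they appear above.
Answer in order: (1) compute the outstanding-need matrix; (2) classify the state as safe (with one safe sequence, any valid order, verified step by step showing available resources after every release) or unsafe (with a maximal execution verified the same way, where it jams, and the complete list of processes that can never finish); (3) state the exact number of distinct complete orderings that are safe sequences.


(1) Remaining need (order res1, res2, res4):
  charlie: (0, 3, 0)
  echo: (1, 1, 4)
  india: (0, 2, 2)
  hotel: (3, 1, 4)
(2) SAFE, for example via the order india, echo, charlie, hotel.
Key observation: reading the order forward, india is the first process whose need (0, 2, 2) meets the free pool (1, 2, 3) exactly on a resource it requests.
Verifying each step:
  pool = (1, 2, 3)
  india needs (0, 2, 2) <= (1, 2, 3) -> finishes; pool += (1, 0, 1) = (2, 2, 4)
  echo needs (1, 1, 4) <= (2, 2, 4) -> finishes; pool += (1, 1, 0) = (3, 3, 4)
  charlie needs (0, 3, 0) <= (3, 3, 4) -> finishes; pool += (1, 3, 3) = (4, 6, 7)
  hotel needs (3, 1, 4) <= (4, 6, 7) -> finishes; pool += (0, 2, 1) = (4, 8, 8)
(3) The exact count: 2 of the possible complete orderings are safe sequences.


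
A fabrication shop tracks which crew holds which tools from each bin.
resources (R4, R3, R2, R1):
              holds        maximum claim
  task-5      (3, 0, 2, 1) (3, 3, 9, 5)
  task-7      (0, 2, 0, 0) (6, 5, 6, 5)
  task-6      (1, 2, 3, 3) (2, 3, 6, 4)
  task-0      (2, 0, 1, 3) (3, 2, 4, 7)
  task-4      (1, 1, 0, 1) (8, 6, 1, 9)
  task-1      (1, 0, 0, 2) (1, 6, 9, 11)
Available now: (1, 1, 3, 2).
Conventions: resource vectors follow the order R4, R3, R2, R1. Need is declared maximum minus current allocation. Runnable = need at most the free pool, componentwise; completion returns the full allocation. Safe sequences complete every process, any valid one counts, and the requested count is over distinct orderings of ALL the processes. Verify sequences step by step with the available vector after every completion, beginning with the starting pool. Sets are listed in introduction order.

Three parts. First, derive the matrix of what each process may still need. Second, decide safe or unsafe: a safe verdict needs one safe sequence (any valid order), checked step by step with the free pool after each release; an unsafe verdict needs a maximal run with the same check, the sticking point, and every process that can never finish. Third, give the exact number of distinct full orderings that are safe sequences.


(1) Outstanding need per process (order R4, R3, R2, R1):
  task-5: (0, 3, 7, 4)
  task-7: (6, 3, 6, 5)
  task-6: (1, 1, 3, 1)
  task-0: (1, 2, 3, 4)
  task-4: (7, 5, 1, 8)
  task-1: (0, 6, 9, 9)
(2) SAFE — a valid safe sequence is task-6, task-0, task-5, task-7, task-4, task-1.
Key observation: task-6 is the earliest step where a requested resource binds exactly: need (1, 1, 3, 1), pool (1, 1, 3, 2) at its turn.
Step-by-step check:
  pool = (1, 1, 3, 2)
  task-6 needs (1, 1, 3, 1) <= (1, 1, 3, 2) -> finishes; pool += (1, 2, 3, 3) = (2, 3, 6, 5)
  task-0 needs (1, 2, 3, 4) <= (2, 3, 6, 5) -> finishes; pool += (2, 0, 1, 3) = (4, 3, 7, 8)
  task-5 needs (0, 3, 7, 4) <= (4, 3, 7, 8) -> finishes; pool += (3, 0, 2, 1) = (7, 3, 9, 9)
  task-7 needs (6, 3, 6, 5) <= (7, 3, 9, 9) -> finishes; pool += (0, 2, 0, 0) = (7, 5, 9, 9)
  task-4 needs (7, 5, 1, 8) <= (7, 5, 9, 9) -> finishes; pool += (1, 1, 0, 1) = (8, 6, 9, 10)
  task-1 needs (0, 6, 9, 9) <= (8, 6, 9, 10) -> finishes; pool += (1, 0, 0, 2) = (9, 6, 9, 12)
(3) Precisely 1 of the possible complete orderings is a safe sequence.


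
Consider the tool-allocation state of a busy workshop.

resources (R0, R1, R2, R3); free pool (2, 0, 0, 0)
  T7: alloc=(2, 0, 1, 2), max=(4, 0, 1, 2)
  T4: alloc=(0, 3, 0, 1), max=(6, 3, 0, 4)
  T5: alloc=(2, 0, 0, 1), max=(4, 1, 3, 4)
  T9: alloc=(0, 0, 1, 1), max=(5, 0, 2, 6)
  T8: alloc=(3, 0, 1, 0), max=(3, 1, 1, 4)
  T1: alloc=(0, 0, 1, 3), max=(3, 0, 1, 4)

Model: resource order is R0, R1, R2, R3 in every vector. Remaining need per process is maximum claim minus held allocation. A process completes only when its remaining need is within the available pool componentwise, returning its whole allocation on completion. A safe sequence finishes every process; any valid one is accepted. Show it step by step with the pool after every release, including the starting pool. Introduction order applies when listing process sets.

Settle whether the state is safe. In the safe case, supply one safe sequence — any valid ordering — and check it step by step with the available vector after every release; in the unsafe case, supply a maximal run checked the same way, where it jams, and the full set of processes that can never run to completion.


The state is UNSAFE.
Key observation: after T7, T1 the pool peaks at (4, 0, 2, 5), and each blocked process is short somewhere: T4 on R0; T5 on R1, R2; T9 on R0; T8 on R1.
The run T7, T1 cannot be extended any further. Check, step by step:
  pool = (2, 0, 0, 0)
  T7 needs (2, 0, 0, 0) <= (2, 0, 0, 0) -> finishes; pool += (2, 0, 1, 2) = (4, 0, 1, 2)
  T1 needs (3, 0, 0, 1) <= (4, 0, 1, 2) -> finishes; pool += (0, 0, 1, 3) = (4, 0, 2, 5)
  blocked: T4 wants (6, 0, 0, 3), pool (4, 0, 2, 5) — not enough R0
  blocked: T5 wants (2, 1, 3, 3), pool (4, 0, 2, 5) — not enough R1 and R2
  blocked: T9 wants (5, 0, 1, 5), pool (4, 0, 2, 5) — not enough R0
  blocked: T8 wants (0, 1, 0, 4), pool (4, 0, 2, 5) — not enough R1
Processes that can never finish: T4, T5, T9 and T8.


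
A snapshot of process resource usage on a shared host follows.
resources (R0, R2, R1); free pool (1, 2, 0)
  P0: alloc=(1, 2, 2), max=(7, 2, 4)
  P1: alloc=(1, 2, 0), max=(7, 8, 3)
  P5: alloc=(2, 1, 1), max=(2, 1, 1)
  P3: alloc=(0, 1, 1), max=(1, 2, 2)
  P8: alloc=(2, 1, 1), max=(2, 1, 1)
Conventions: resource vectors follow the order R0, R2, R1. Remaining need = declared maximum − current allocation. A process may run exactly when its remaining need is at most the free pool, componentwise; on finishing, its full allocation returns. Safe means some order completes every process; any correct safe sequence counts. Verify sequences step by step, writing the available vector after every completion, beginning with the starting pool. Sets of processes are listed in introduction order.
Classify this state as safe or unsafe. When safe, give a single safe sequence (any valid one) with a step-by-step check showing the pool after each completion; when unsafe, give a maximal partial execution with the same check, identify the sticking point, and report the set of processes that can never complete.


UNSAFE — no complete ordering exists.
Key observation: the wall is R0: completing P5, P3, P8 brings the pool only to (5, 5, 3), and all the rest need more.
Going as far as possible: P5, P3, P8; after that, nothing fits. Walking it through:
  pool = (1, 2, 0)
  P5: need (0, 0, 0) fits (1, 2, 0); releases (2, 1, 1), pool now (3, 3, 1)
  P3: need (1, 1, 1) fits (3, 3, 1); releases (0, 1, 1), pool now (3, 4, 2)
  P8: need (0, 0, 0) fits (3, 4, 2); releases (2, 1, 1), pool now (5, 5, 3)
  blocked: P0 wants (6, 0, 2), pool (5, 5, 3) — not enough R0
  blocked: P1 wants (6, 6, 3), pool (5, 5, 3) — not enough R0 and R2
Processes that can never finish: P0 and P1.


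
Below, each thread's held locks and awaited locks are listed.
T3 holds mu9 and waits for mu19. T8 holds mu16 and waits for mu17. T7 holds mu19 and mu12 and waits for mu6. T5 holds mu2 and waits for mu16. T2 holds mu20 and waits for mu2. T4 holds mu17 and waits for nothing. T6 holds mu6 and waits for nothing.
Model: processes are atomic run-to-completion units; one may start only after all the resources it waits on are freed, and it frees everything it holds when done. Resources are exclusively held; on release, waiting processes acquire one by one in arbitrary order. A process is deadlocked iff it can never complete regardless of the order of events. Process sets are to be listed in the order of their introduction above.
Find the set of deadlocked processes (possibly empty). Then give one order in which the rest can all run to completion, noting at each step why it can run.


No process is deadlocked.
Key observation: every chain of waits terminates; starting from the processes that wait on nothing, all the rest unlock in turn.
A valid finishing order for the others: T6, T4, T7, T3, T8, T5, T2.
Check, step by step:
  run T6 (it waits on nothing); releases mu6
  run T4 (it waits on nothing); releases mu17
  T7 waits on mu6 — all released -> runs and releases mu19 and mu12
  T3 waits on mu19 — all released -> runs and releases mu9
  T8 waits on mu17 — all released -> runs and releases mu16
  T5 waits on mu16 — all released -> runs and releases mu2
  T2 waits on mu2 — all released -> runs and releases mu20


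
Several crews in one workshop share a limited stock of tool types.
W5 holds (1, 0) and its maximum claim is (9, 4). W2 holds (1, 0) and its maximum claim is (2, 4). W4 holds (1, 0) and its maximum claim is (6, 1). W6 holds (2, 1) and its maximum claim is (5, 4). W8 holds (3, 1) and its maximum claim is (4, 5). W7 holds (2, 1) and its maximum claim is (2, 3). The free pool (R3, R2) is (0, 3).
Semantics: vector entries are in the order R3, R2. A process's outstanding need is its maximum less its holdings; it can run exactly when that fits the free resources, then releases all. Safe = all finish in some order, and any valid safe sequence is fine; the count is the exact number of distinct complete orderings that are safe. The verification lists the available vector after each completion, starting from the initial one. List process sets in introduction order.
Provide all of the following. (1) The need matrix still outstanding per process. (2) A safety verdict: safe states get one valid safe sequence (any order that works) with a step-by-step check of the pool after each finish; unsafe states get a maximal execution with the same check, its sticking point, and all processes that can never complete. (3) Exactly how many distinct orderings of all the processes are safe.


(1) Need matrix, components ordered R3, R2:
  W5: (8, 4)
  W2: (1, 4)
  W4: (5, 1)
  W6: (3, 3)
  W8: (1, 4)
  W7: (0, 2)
(2) SAFE — a valid safe sequence is W7, W8, W6, W2, W4, W5.
Key observation: the order's first zero-slack moment is W8 ((1, 4) needed, (2, 4) free — a requested resource with nothing to spare).
Walking it through:
  pool = (0, 3)
  W7: need (0, 2) fits (0, 3); releases (2, 1), pool now (2, 4)
  W8: need (1, 4) fits (2, 4); releases (3, 1), pool now (5, 5)
  W6: need (3, 3) fits (5, 5); releases (2, 1), pool now (7, 6)
  W2: need (1, 4) fits (7, 6); releases (1, 0), pool now (8, 6)
  W4: need (5, 1) fits (8, 6); releases (1, 0), pool now (9, 6)
  W5: need (8, 4) fits (9, 6); releases (1, 0), pool now (10, 6)
(3) Precisely 16 of the possible complete orderings are safe sequences.


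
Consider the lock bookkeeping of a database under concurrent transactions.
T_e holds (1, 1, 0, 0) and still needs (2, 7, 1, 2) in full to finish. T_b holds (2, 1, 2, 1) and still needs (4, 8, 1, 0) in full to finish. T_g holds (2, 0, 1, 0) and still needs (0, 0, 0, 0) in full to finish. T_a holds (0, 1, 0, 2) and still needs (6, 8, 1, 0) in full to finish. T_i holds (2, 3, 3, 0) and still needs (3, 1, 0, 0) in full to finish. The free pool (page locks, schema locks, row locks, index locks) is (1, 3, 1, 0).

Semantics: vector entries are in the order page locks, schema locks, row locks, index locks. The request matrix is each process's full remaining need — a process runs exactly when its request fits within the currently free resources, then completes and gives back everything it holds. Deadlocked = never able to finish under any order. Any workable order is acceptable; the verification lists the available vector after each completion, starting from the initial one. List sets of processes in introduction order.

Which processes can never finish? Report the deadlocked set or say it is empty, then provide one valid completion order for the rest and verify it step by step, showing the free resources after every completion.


Deadlocked: T_e, T_b and T_a.
Key observation: even finishing T_g, T_i leaves just (5, 6, 5, 0) free — too little schema locks for any of the remaining processes.
The rest can finish in the order T_g, T_i. Verifying each step:
  pool = (1, 3, 1, 0)
  T_g: need (0, 0, 0, 0) fits (1, 3, 1, 0); releases (2, 0, 1, 0), pool now (3, 3, 2, 0)
  T_i: need (3, 1, 0, 0) fits (3, 3, 2, 0); releases (2, 3, 3, 0), pool now (5, 6, 5, 0)
The blocked processes can never fit:
  blocked: T_e wants (2, 7, 1, 2), pool (5, 6, 5, 0) — not enough schema locks and index locks
  blocked: T_b wants (4, 8, 1, 0), pool (5, 6, 5, 0) — not enough schema locks
  blocked: T_a wants (6, 8, 1, 0), pool (5, 6, 5, 0) — not enough page locks and schema locks


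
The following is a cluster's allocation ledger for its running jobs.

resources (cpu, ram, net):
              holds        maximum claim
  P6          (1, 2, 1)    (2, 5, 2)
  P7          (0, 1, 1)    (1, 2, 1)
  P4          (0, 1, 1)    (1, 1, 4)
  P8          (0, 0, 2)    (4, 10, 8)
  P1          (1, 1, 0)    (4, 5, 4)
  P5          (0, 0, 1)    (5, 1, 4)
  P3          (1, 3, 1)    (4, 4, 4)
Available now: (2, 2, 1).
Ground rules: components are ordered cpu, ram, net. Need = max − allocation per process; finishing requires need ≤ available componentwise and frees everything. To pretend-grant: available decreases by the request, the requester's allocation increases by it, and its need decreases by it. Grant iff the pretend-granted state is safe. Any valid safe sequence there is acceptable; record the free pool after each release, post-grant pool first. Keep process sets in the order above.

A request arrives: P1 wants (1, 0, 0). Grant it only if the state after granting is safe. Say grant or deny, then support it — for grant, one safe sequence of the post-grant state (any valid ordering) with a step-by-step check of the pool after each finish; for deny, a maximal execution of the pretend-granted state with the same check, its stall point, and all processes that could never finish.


GRANT. The post-grant state is safe; one safe sequence: P7, P6, P4, P1, P3, P5, P8.
Key observation: the grant leaves (1, 2, 1) free — enough for P7, whose release restarts the cascade.
Verifying the post-grant state step by step:
  pool = (1, 2, 1)
  run P7 (needs (1, 1, 0), free (1, 2, 1)); after release of (0, 1, 1) the pool is (1, 3, 2)
  run P6 (needs (1, 3, 1), free (1, 3, 2)); after release of (1, 2, 1) the pool is (2, 5, 3)
  run P4 (needs (1, 0, 3), free (2, 5, 3)); after release of (0, 1, 1) the pool is (2, 6, 4)
  run P1 (needs (2, 4, 4), free (2, 6, 4)); after release of (2, 1, 0) the pool is (4, 7, 4)
  run P3 (needs (3, 1, 3), free (4, 7, 4)); after release of (1, 3, 1) the pool is (5, 10, 5)
  run P5 (needs (5, 1, 3), free (5, 10, 5)); after release of (0, 0, 1) the pool is (5, 10, 6)
  run P8 (needs (4, 10, 6), free (5, 10, 6)); after release of (0, 0, 2) the pool is (5, 10, 8)


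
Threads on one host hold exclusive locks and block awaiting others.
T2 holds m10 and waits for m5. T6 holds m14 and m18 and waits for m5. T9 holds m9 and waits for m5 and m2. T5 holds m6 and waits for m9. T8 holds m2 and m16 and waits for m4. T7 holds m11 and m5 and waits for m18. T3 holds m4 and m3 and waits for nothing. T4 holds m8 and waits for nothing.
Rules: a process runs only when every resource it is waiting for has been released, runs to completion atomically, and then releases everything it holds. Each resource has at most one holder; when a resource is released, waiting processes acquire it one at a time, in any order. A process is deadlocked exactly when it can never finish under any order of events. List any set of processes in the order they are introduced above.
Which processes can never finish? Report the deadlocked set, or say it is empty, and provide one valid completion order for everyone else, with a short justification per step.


Deadlocked set: T2, T6, T9, T5 and T7.
Key observation: T7 -> T6 -> T7 is a circular wait — nothing in it can go first; T2, T9 and T5 wait into the deadlock from upstream.
One completion order for the rest: T3, T8, T4.
Verifying each step:
  T3: no waits; runs immediately, freeing m4 and m3
  run T8 (all its waits — m4 — are resolved); releases m2 and m16
  T4: no waits; runs immediately, freeing m8


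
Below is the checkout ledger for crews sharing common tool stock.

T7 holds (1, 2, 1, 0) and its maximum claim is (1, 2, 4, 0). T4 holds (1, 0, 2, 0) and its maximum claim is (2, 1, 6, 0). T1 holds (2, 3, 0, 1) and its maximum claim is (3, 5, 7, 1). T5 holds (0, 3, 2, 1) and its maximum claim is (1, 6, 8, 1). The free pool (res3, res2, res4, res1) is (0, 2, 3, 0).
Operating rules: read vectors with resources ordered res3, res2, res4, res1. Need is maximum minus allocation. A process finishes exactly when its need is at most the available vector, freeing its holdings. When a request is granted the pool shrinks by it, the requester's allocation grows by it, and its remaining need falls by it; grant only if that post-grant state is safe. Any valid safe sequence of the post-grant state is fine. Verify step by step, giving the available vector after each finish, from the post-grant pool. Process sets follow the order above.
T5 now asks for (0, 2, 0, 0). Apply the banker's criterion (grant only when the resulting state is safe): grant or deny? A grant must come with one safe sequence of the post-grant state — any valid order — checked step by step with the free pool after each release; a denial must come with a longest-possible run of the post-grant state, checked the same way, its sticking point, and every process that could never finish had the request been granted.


GRANT — the state after the grant stays safe, e.g. via T7, T4, T5, T1.
Key observation: (0, 0, 3, 0) free after granting still covers T7 first, and each release covers the next.
Verifying the post-grant state step by step:
  pool = (0, 0, 3, 0)
  run T7 (needs (0, 0, 3, 0), free (0, 0, 3, 0)); after release of (1, 2, 1, 0) the pool is (1, 2, 4, 0)
  run T4 (needs (1, 1, 4, 0), free (1, 2, 4, 0)); after release of (1, 0, 2, 0) the pool is (2, 2, 6, 0)
  run T5 (needs (1, 1, 6, 0), free (2, 2, 6, 0)); after release of (0, 5, 2, 1) the pool is (2, 7, 8, 1)
  run T1 (needs (1, 2, 7, 0), free (2, 7, 8, 1)); after release of (2, 3, 0, 1) the pool is (4, 10, 8, 2)


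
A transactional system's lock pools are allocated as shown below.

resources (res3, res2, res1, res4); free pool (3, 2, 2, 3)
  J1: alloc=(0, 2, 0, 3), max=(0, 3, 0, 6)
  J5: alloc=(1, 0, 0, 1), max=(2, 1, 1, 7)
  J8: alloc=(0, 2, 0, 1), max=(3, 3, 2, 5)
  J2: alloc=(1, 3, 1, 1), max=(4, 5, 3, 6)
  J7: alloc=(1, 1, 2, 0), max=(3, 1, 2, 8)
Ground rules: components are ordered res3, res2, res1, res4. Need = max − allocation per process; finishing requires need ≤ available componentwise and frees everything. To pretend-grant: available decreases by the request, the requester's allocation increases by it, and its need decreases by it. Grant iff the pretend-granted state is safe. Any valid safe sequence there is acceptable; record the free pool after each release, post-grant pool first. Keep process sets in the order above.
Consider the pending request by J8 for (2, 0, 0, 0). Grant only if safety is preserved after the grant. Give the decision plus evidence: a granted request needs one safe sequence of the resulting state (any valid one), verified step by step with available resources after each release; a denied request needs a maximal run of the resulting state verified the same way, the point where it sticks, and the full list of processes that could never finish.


GRANT: granting preserves safety; a valid post-grant sequence is J1, J8, J2, J5, J7.
Key observation: the transfer keeps a workable pool ((1, 2, 2, 3)); J1 starts the safe sequence.
Check on the post-grant state, step by step:
  pool = (1, 2, 2, 3)
  run J1 (needs (0, 1, 0, 3), free (1, 2, 2, 3)); after release of (0, 2, 0, 3) the pool is (1, 4, 2, 6)
  run J8 (needs (1, 1, 2, 4), free (1, 4, 2, 6)); after release of (2, 2, 0, 1) the pool is (3, 6, 2, 7)
  run J2 (needs (3, 2, 2, 5), free (3, 6, 2, 7)); after release of (1, 3, 1, 1) the pool is (4, 9, 3, 8)
  run J5 (needs (1, 1, 1, 6), free (4, 9, 3, 8)); after release of (1, 0, 0, 1) the pool is (5, 9, 3, 9)
  run J7 (needs (2, 0, 0, 8), free (5, 9, 3, 9)); after release of (1, 1, 2, 0) the pool is (6, 10, 5, 9)


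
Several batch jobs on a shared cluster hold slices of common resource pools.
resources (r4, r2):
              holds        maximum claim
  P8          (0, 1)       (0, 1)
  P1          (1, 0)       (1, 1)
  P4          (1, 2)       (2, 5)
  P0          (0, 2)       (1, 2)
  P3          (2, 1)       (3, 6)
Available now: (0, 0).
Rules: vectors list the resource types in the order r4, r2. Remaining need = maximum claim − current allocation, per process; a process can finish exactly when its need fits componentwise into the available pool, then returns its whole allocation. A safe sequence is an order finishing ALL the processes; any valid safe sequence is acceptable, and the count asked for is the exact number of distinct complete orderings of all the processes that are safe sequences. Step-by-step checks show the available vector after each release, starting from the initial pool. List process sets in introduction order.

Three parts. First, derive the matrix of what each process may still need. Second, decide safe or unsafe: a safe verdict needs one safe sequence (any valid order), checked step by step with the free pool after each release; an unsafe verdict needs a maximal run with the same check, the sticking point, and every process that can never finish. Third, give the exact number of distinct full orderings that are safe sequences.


(1) Remaining need (order r4, r2):
  P8: (0, 0)
  P1: (0, 1)
  P4: (1, 3)
  P0: (1, 0)
  P3: (1, 5)
(2) SAFE — a valid safe sequence is P8, P1, P0, P4, P3.
Key observation: reading the order forward, P1 is the first process whose need (0, 1) meets the free pool (0, 1) exactly on a resource it requests.
Step-by-step check:
  pool = (0, 0)
  run P8 (needs (0, 0), free (0, 0)); after release of (0, 1) the pool is (0, 1)
  run P1 (needs (0, 1), free (0, 1)); after release of (1, 0) the pool is (1, 1)
  run P0 (needs (1, 0), free (1, 1)); after release of (0, 2) the pool is (1, 3)
  run P4 (needs (1, 3), free (1, 3)); after release of (1, 2) the pool is (2, 5)
  run P3 (needs (1, 5), free (2, 5)); after release of (2, 1) the pool is (4, 6)
(3) Precisely 1 of the possible complete orderings is a safe sequence.


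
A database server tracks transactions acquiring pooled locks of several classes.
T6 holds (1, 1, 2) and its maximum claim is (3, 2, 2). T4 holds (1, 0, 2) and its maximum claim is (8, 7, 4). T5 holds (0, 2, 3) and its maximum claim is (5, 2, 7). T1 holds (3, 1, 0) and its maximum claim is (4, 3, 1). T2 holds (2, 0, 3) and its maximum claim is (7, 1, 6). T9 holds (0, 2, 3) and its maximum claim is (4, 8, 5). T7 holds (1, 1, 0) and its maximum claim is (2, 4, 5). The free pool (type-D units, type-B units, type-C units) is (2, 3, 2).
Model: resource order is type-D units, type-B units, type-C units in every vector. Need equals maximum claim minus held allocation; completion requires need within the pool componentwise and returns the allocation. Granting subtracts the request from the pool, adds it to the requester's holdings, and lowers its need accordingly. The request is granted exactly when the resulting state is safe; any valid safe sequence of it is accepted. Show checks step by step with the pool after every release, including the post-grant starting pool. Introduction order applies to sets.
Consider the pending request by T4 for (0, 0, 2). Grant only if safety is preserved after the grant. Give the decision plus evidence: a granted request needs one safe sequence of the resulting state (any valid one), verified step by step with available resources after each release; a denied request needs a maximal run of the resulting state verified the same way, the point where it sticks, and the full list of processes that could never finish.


DENY — the pretend-granted state is unsafe.
Key observation: after T6, T1 the pool peaks at (6, 5, 2), and each blocked process is short somewhere: T4 on type-D units, type-B units; T5 on type-C units; T2 on type-C units; T9 on type-B units; T7 on type-C units.
Pretend the grant happened; the run T6, T1 goes as far as possible. Verifying each step:
  pool = (2, 3, 0)
  T6 needs (2, 1, 0) <= (2, 3, 0) -> finishes; pool += (1, 1, 2) = (3, 4, 2)
  T1 needs (1, 2, 1) <= (3, 4, 2) -> finishes; pool += (3, 1, 0) = (6, 5, 2)
  blocked: T4 wants (7, 7, 0), pool (6, 5, 2) — not enough type-D units and type-B units
  blocked: T5 wants (5, 0, 4), pool (6, 5, 2) — not enough type-C units
  blocked: T2 wants (5, 1, 3), pool (6, 5, 2) — not enough type-C units
  blocked: T9 wants (4, 6, 2), pool (6, 5, 2) — not enough type-B units
  blocked: T7 wants (1, 3, 5), pool (6, 5, 2) — not enough type-C units
Had the request been granted, T4, T5, T2, T9 and T7 could never finish.


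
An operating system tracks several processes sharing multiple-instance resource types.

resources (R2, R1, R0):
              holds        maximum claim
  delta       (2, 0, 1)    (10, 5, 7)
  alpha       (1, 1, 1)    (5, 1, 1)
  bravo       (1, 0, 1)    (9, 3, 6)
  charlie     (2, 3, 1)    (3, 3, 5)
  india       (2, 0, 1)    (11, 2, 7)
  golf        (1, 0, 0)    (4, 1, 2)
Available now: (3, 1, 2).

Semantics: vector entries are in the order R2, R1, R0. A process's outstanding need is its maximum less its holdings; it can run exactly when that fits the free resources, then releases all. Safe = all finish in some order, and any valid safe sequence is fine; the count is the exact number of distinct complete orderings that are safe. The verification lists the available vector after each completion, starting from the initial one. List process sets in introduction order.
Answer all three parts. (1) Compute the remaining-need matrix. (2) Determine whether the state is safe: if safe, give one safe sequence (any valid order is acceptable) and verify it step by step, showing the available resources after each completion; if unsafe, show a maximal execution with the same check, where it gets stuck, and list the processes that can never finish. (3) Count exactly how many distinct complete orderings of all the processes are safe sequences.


(1) Remaining need (order R2, R1, R0):
  delta: (8, 5, 6)
  alpha: (4, 0, 0)
  bravo: (8, 3, 5)
  charlie: (1, 0, 4)
  india: (9, 2, 6)
  golf: (3, 1, 2)
(2) UNSAFE — no complete ordering exists.
Key observation: once golf, alpha finish, the pool peaks at (5, 2, 3) — and every remaining process still needs more R0 than that.
Going as far as possible: golf, alpha; after that, nothing fits. Step-by-step check:
  pool = (3, 1, 2)
  run golf (needs (3, 1, 2), free (3, 1, 2)); after release of (1, 0, 0) the pool is (4, 1, 2)
  run alpha (needs (4, 0, 0), free (4, 1, 2)); after release of (1, 1, 1) the pool is (5, 2, 3)
  delta still needs (8, 5, 6) but only (5, 2, 3) is free — short on R2, R1 and R0
  bravo still needs (8, 3, 5) but only (5, 2, 3) is free — short on R2, R1 and R0
  charlie still needs (1, 0, 4) but only (5, 2, 3) is free — short on R0
  india still needs (9, 2, 6) but only (5, 2, 3) is free — short on R2 and R0
Never able to finish: delta, bravo, charlie and india.
(3) Exactly 0 of the possible complete orderings are safe sequences.
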